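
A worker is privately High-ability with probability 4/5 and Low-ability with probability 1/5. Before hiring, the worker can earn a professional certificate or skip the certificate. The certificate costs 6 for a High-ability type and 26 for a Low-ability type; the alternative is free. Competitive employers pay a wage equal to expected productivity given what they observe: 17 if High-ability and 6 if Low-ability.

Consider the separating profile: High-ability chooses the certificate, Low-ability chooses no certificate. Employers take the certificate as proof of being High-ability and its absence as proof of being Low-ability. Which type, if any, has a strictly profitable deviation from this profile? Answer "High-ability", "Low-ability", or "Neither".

The certificate pays 17; no certificate pays 6.
High-ability: assigned the certificate, nets 17 − 6 = 11; deviating to no certificate nets 6.
Low-ability: assigned no certificate, nets 6; deviating to the certificate nets 17 − 26 = -9.
Both types strictly prefer their assigned action; no profitable deviation.

Neither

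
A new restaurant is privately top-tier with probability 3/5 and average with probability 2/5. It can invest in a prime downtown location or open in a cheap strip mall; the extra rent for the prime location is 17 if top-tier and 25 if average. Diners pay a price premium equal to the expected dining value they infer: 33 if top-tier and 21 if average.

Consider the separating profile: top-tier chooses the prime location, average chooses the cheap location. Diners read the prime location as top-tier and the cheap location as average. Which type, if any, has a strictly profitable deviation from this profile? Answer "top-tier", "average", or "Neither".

top-tier

The prime location pays 33; the cheap location pays 21.
top-tier: assigned the prime location, nets 33 − 17 = 16; deviating to the cheap location nets 21.
average: assigned the cheap location, nets 21; deviating to the prime location nets 33 − 25 = 8.
The top-tier type gains 5 by deviating.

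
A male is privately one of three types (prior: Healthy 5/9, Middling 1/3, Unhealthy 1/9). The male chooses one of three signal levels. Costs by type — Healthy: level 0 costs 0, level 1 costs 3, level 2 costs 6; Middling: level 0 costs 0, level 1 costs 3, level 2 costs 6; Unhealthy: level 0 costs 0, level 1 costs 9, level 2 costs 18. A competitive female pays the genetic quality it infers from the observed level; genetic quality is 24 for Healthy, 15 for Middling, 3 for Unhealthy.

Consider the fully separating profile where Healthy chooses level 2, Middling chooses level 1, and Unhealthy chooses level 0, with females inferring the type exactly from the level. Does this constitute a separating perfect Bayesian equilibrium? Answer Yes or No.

No

Separating mating payoffs: level 2 → 24, level 1 → 15, level 0 → 3.
Healthy (assigned level 2): level 0: 3 − 0 = 3; level 1: 15 − 3 = 12; level 2: 24 − 6 = 18. Healthy stays.
Middling (assigned level 1): level 0: 3 − 0 = 3; level 1: 15 − 3 = 12; level 2: 24 − 6 = 18. Middling prefers level 2.
Unhealthy (assigned level 0): level 0: 3 − 0 = 3; level 1: 15 − 9 = 6; level 2: 24 − 18 = 6. Unhealthy prefers level 1.
At least one type deviates; the separating profile fails.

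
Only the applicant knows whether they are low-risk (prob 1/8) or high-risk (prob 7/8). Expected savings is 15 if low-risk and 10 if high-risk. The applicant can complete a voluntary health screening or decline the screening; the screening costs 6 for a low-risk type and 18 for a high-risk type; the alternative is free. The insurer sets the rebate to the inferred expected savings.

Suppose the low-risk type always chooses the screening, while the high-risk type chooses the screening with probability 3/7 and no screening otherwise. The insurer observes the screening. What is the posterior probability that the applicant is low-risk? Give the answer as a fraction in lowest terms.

P(the screening) = (1/8)·1 + (7/8)·(3/7) = 1/2.
By Bayes' rule, P(low-risk | the screening) = (1/8) / (1/2) = 1/4.

1/4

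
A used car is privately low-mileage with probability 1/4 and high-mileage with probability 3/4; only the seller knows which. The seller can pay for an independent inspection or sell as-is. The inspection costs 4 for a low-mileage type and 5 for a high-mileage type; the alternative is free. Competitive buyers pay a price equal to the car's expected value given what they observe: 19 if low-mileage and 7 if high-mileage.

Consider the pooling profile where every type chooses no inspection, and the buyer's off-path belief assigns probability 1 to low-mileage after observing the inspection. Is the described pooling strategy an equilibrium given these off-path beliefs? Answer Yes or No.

On path, the buyer holds the prior and pays 1/4·19 + 3/4·7 = 10. Off path (the inspection), believing low-mileage, it pays 19.
low-mileage: no inspection nets 10; the inspection nets 19 − 4 = 15. low-mileage would deviate.
high-mileage: no inspection nets 10; the inspection nets 19 − 5 = 14. high-mileage would deviate.
A type deviates, so pooling fails.

No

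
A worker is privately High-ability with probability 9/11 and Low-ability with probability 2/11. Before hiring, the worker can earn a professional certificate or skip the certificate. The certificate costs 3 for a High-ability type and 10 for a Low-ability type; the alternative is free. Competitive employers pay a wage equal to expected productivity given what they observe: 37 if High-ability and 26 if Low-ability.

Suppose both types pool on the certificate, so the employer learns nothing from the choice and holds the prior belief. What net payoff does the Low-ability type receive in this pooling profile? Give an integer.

Pooled wage = 9/11·37 + 2/11·26 = 35.
Low-ability pays cost 10 for the certificate, so net payoff = 35 − 10 = 25.

25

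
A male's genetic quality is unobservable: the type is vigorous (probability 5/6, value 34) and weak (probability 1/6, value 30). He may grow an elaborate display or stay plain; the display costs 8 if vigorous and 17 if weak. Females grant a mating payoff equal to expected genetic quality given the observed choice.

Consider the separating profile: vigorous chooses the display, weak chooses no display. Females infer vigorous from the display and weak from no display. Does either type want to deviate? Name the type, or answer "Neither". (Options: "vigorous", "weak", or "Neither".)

The display pays 34; no display pays 30.
vigorous: assigned the display, nets 34 − 8 = 26; deviating to no display nets 30.
weak: assigned no display, nets 30; deviating to the display nets 34 − 17 = 17.
The vigorous type gains 4 by deviating.

vigorous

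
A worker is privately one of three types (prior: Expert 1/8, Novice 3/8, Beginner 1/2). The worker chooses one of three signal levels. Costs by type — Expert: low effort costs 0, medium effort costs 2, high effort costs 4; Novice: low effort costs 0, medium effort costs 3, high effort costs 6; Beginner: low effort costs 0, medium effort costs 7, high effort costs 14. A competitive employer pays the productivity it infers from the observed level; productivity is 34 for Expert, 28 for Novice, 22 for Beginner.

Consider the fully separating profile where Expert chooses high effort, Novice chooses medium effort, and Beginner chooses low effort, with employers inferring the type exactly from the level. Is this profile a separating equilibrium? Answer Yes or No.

Separating wages: high effort → 34, medium effort → 28, low effort → 22.
Expert (assigned high effort): low effort: 22 − 0 = 22; medium effort: 28 − 2 = 26; high effort: 34 − 4 = 30. Expert stays.
Novice (assigned medium effort): low effort: 22 − 0 = 22; medium effort: 28 − 3 = 25; high effort: 34 − 6 = 28. Novice prefers high effort.
Beginner (assigned low effort): low effort: 22 − 0 = 22; medium effort: 28 − 7 = 21; high effort: 34 − 14 = 20. Beginner stays.
At least one type deviates; the separating profile fails.

No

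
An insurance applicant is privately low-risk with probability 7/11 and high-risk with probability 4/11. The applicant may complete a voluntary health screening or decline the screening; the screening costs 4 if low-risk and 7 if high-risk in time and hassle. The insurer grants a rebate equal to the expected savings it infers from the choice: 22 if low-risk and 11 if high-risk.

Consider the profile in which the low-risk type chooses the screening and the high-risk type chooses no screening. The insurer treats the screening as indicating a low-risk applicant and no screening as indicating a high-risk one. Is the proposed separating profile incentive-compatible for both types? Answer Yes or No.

No

Under these beliefs, the screening earns rebate 22 and no screening earns rebate 11.
low-risk: the screening nets 22 − 4 = 18; no screening nets 11. low-risk prefers the screening.
high-risk: the screening nets 22 − 7 = 15; no screening nets 11. high-risk would deviate to the screening.
high-risk has a profitable deviation, so the profile is not an equilibrium.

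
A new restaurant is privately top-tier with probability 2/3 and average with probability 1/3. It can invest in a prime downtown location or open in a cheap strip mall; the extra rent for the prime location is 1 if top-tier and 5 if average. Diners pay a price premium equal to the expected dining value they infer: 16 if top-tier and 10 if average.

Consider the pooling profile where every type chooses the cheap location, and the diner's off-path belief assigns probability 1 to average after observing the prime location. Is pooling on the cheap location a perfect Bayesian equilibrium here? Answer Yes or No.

Yes

On path, the diner holds the prior and pays 2/3·16 + 1/3·10 = 14. Off path (the prime location), believing average, it pays 10.
top-tier: the cheap location nets 14; the prime location nets 10 − 1 = 9. top-tier stays.
average: the cheap location nets 14; the prime location nets 10 − 5 = 5. average stays.
No type deviates, so pooling is sustained.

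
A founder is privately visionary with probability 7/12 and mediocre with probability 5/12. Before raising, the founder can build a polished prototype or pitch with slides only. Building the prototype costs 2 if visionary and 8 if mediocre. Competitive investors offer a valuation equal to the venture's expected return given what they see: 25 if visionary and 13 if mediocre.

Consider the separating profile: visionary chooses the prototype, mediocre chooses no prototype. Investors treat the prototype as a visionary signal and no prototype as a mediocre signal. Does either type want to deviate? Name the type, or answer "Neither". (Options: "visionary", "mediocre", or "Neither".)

The prototype pays 25; no prototype pays 13.
visionary: assigned the prototype, nets 25 − 2 = 23; deviating to no prototype nets 13.
mediocre: assigned no prototype, nets 13; deviating to the prototype nets 25 − 8 = 17.
The mediocre type gains 4 by deviating.

mediocre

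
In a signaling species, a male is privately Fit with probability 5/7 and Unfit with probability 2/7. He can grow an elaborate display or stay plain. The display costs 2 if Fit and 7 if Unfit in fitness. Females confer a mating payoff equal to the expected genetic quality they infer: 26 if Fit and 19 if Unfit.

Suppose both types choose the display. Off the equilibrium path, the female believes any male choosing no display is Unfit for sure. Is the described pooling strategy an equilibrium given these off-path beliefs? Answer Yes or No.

No

On path, the female holds the prior and pays 5/7·26 + 2/7·19 = 24. Off path (no display), believing Unfit, it pays 19.
Fit: the display nets 24 − 2 = 22; no display nets 19. Fit stays.
Unfit: the display nets 24 − 7 = 17; no display nets 19. Unfit would deviate.
A type deviates, so pooling fails.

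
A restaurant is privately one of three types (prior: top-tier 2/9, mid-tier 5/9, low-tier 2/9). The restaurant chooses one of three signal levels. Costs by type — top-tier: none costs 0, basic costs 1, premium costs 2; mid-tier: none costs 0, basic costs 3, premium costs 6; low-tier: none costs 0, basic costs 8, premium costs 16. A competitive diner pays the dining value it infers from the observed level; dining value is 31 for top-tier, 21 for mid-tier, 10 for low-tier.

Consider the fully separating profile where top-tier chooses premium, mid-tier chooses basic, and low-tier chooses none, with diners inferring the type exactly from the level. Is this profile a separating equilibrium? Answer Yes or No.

Separating price premiums: premium → 31, basic → 21, none → 10.
top-tier (assigned premium): none: 10 − 0 = 10; basic: 21 − 1 = 20; premium: 31 − 2 = 29. top-tier stays.
mid-tier (assigned basic): none: 10 − 0 = 10; basic: 21 − 3 = 18; premium: 31 − 6 = 25. mid-tier prefers premium.
low-tier (assigned none): none: 10 − 0 = 10; basic: 21 − 8 = 13; premium: 31 − 16 = 15. low-tier prefers premium.
At least one type deviates; the separating profile fails.

No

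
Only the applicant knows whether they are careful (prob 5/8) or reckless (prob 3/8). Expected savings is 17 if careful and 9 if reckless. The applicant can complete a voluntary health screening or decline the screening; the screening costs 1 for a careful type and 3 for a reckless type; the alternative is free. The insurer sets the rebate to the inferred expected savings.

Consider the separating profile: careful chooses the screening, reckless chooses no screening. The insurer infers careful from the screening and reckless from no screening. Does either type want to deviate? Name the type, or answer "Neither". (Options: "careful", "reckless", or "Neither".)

reckless

The screening pays 17; no screening pays 9.
careful: assigned the screening, nets 17 − 1 = 16; deviating to no screening nets 9.
reckless: assigned no screening, nets 9; deviating to the screening nets 17 − 3 = 14.
The reckless type gains 5 by deviating.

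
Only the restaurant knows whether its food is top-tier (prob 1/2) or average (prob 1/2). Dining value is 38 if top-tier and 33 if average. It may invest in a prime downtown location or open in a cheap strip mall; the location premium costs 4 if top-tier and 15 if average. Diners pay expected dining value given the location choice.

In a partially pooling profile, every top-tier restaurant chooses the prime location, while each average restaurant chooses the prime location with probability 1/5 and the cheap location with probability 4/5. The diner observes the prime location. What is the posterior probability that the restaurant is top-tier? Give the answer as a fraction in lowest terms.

5/6

P(the prime location) = (1/2)·1 + (1/2)·(1/5) = 3/5.
By Bayes' rule, P(top-tier | the prime location) = (1/2) / (3/5) = 5/6.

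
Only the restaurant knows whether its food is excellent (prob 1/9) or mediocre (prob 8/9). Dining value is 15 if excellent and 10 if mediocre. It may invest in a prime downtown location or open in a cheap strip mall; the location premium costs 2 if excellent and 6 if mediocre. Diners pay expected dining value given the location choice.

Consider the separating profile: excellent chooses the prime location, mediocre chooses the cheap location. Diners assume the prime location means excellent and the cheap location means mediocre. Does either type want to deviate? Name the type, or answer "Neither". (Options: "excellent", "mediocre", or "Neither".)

The prime location pays 15; the cheap location pays 10.
excellent: assigned the prime location, nets 15 − 2 = 13; deviating to the cheap location nets 10.
mediocre: assigned the cheap location, nets 10; deviating to the prime location nets 15 − 6 = 9.
Both types strictly prefer their assigned action; no profitable deviation.

Neither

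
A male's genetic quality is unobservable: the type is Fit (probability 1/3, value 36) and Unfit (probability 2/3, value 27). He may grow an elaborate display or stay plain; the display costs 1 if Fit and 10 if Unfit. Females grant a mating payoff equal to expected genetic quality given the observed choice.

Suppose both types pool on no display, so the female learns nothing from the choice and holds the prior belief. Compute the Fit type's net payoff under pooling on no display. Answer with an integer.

30

Pooled mating payoff = 1/3·36 + 2/3·27 = 30.
Fit pays no cost for no display, so net payoff = 30.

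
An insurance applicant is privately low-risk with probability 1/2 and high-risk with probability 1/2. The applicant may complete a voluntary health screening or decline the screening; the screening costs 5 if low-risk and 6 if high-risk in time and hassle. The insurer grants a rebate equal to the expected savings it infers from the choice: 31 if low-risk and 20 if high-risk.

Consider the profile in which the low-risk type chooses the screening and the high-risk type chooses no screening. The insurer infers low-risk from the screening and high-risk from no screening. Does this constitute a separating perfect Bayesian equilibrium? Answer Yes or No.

Under these beliefs, the screening earns rebate 31 and no screening earns rebate 20.
low-risk: the screening nets 31 − 5 = 26; no screening nets 20. low-risk prefers the screening.
high-risk: the screening nets 31 − 6 = 25; no screening nets 20. high-risk would deviate to the screening.
high-risk has a profitable deviation, so the profile is not an equilibrium.

No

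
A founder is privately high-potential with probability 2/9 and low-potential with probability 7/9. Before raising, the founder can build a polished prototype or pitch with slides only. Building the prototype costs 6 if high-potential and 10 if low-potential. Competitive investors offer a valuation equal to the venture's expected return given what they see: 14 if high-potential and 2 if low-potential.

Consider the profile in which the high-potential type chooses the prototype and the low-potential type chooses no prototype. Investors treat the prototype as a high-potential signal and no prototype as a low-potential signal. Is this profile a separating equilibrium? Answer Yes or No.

Under these beliefs, the prototype earns valuation 14 and no prototype earns valuation 2.
high-potential: the prototype nets 14 − 6 = 8; no prototype nets 2. high-potential prefers the prototype.
low-potential: the prototype nets 14 − 10 = 4; no prototype nets 2. low-potential would deviate to the prototype.
low-potential has a profitable deviation, so the profile is not an equilibrium.

No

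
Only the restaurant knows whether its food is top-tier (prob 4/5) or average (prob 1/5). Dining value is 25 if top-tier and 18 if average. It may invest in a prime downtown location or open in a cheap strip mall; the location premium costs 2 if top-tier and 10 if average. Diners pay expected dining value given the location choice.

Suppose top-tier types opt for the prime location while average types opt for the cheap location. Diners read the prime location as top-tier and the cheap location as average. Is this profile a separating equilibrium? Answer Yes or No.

Yes

Under these beliefs, the prime location earns price premium 25 and the cheap location earns price premium 18.
top-tier: the prime location nets 25 − 2 = 23; the cheap location nets 18. top-tier prefers the prime location.
average: the prime location nets 25 − 10 = 15; the cheap location nets 18. average prefers the cheap location.
Neither type deviates, so the separating profile is an equilibrium.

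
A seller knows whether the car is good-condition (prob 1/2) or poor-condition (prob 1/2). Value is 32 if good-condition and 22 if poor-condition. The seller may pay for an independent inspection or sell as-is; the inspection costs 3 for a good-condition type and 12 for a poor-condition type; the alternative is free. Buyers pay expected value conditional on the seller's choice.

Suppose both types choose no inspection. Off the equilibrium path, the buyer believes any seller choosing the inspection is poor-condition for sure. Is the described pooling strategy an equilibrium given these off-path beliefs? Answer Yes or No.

On path, the buyer holds the prior and pays 1/2·32 + 1/2·22 = 27. Off path (the inspection), believing poor-condition, it pays 22.
good-condition: no inspection nets 27; the inspection nets 22 − 3 = 19. good-condition stays.
poor-condition: no inspection nets 27; the inspection nets 22 − 12 = 10. poor-condition stays.
No type deviates, so pooling is sustained.

Yes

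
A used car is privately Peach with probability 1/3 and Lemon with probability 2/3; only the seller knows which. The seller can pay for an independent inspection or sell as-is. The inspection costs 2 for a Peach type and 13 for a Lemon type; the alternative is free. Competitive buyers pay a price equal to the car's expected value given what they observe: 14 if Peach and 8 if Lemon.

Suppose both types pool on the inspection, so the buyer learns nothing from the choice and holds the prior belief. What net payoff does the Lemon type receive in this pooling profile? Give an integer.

-3

Pooled price = 1/3·14 + 2/3·8 = 10.
Lemon pays cost 13 for the inspection, so net payoff = 10 − 13 = -3.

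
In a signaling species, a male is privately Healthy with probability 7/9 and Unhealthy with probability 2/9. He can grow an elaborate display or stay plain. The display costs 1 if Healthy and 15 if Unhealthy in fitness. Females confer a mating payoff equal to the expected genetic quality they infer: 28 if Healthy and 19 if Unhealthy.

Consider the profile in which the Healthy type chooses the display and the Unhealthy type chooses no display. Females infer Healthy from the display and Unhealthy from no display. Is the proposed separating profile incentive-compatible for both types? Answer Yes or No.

Yes

Under these beliefs, the display earns mating payoff 28 and no display earns mating payoff 19.
Healthy: the display nets 28 − 1 = 27; no display nets 19. Healthy prefers the display.
Unhealthy: the display nets 28 − 15 = 13; no display nets 19. Unhealthy prefers no display.
Neither type deviates, so the separating profile is an equilibrium.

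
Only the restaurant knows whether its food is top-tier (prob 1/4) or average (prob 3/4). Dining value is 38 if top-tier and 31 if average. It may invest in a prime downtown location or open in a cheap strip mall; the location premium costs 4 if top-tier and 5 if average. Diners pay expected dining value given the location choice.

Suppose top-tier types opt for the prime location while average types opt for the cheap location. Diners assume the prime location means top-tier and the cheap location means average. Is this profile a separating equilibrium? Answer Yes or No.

Under these beliefs, the prime location earns price premium 38 and the cheap location earns price premium 31.
top-tier: the prime location nets 38 − 4 = 34; the cheap location nets 31. top-tier prefers the prime location.
average: the prime location nets 38 − 5 = 33; the cheap location nets 31. average would deviate to the prime location.
average has a profitable deviation, so the profile is not an equilibrium.

No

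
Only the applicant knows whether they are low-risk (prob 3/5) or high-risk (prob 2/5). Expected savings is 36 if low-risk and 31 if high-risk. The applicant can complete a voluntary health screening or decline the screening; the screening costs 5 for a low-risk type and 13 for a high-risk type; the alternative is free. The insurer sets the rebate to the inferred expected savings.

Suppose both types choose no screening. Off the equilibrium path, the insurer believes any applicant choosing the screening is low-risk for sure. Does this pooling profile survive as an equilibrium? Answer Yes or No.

On path, the insurer holds the prior and pays 3/5·36 + 2/5·31 = 34. Off path (the screening), believing low-risk, it pays 36.
low-risk: no screening nets 34; the screening nets 36 − 5 = 31. low-risk stays.
high-risk: no screening nets 34; the screening nets 36 − 13 = 23. high-risk stays.
No type deviates, so pooling is sustained.

Yes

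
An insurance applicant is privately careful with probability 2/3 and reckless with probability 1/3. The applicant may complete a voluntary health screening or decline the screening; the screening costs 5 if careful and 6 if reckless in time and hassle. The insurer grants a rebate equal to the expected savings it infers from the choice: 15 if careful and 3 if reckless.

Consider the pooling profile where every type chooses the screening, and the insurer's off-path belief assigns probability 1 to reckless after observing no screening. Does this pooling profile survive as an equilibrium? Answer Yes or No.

Yes

On path, the insurer holds the prior and pays 2/3·15 + 1/3·3 = 11. Off path (no screening), believing reckless, it pays 3.
careful: the screening nets 11 − 5 = 6; no screening nets 3. careful stays.
reckless: the screening nets 11 − 6 = 5; no screening nets 3. reckless stays.
No type deviates, so pooling is sustained.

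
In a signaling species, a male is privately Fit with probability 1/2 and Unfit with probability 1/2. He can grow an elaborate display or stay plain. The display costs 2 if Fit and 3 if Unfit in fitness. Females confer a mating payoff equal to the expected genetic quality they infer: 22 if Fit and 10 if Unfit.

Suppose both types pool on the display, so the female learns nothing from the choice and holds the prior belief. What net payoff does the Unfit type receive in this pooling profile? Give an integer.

13

Pooled mating payoff = 1/2·22 + 1/2·10 = 16.
Unfit pays cost 3 for the display, so net payoff = 16 − 3 = 13.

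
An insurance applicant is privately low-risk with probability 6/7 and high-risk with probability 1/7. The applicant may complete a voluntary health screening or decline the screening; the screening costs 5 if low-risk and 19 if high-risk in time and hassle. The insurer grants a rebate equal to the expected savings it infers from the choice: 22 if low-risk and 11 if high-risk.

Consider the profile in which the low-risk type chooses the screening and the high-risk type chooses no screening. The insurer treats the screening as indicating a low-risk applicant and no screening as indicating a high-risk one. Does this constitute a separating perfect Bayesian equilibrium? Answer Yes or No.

Under these beliefs, the screening earns rebate 22 and no screening earns rebate 11.
low-risk: the screening nets 22 − 5 = 17; no screening nets 11. low-risk prefers the screening.
high-risk: the screening nets 22 − 19 = 3; no screening nets 11. high-risk prefers no screening.
Neither type deviates, so the separating profile is an equilibrium.

Yes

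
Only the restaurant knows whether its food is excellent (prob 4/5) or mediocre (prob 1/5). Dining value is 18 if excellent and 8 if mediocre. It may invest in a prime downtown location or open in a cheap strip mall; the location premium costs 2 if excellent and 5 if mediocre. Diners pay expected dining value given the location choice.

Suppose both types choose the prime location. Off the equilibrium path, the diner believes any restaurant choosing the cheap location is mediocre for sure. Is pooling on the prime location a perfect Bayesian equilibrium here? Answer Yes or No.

Yes

On path, the diner holds the prior and pays 4/5·18 + 1/5·8 = 16. Off path (the cheap location), believing mediocre, it pays 8.
excellent: the prime location nets 16 − 2 = 14; the cheap location nets 8. excellent stays.
mediocre: the prime location nets 16 − 5 = 11; the cheap location nets 8. mediocre stays.
No type deviates, so pooling is sustained.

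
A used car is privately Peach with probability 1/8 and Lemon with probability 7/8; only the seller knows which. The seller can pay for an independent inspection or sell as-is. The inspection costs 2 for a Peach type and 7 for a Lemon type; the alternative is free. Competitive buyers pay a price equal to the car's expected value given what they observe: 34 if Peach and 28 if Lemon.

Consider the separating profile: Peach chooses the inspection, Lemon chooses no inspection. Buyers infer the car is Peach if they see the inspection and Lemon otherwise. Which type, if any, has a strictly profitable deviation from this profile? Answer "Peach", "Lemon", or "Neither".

The inspection pays 34; no inspection pays 28.
Peach: assigned the inspection, nets 34 − 2 = 32; deviating to no inspection nets 28.
Lemon: assigned no inspection, nets 28; deviating to the inspection nets 34 − 7 = 27.
Both types strictly prefer their assigned action; no profitable deviation.

Neither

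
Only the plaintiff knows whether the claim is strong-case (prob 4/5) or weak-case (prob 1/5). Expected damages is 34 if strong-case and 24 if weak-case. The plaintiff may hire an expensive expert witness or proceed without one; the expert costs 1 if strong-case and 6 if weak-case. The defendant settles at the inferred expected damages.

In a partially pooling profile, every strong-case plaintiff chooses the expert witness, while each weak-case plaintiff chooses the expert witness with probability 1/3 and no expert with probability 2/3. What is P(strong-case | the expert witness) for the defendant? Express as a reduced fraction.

12/13

P(the expert witness) = (4/5)·1 + (1/5)·(1/3) = 13/15.
By Bayes' rule, P(strong-case | the expert witness) = (4/5) / (13/15) = 12/13.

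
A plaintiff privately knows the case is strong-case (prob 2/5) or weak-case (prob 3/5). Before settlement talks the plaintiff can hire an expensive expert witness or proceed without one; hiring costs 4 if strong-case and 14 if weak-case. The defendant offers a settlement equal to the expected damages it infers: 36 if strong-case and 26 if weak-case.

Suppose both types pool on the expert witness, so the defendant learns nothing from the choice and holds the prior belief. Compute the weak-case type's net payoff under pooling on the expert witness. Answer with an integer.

16

Pooled settlement = 2/5·36 + 3/5·26 = 30.
weak-case pays cost 14 for the expert witness, so net payoff = 30 − 14 = 16.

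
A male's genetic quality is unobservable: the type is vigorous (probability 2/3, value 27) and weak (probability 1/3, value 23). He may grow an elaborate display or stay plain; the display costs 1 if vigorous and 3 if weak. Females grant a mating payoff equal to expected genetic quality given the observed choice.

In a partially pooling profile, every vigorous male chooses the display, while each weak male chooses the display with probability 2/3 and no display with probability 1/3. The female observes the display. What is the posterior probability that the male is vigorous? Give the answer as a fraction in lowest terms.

P(the display) = (2/3)·1 + (1/3)·(2/3) = 8/9.
By Bayes' rule, P(vigorous | the display) = (2/3) / (8/9) = 3/4.

3/4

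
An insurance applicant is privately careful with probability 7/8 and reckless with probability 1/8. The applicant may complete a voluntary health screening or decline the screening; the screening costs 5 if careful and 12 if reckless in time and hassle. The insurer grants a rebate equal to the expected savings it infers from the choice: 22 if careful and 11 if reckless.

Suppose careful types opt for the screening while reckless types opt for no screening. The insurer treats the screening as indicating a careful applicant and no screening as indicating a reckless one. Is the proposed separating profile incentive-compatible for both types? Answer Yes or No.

Under these beliefs, the screening earns rebate 22 and no screening earns rebate 11.
careful: the screening nets 22 − 5 = 17; no screening nets 11. careful prefers the screening.
reckless: the screening nets 22 − 12 = 10; no screening nets 11. reckless prefers no screening.
Neither type deviates, so the separating profile is an equilibrium.

Yes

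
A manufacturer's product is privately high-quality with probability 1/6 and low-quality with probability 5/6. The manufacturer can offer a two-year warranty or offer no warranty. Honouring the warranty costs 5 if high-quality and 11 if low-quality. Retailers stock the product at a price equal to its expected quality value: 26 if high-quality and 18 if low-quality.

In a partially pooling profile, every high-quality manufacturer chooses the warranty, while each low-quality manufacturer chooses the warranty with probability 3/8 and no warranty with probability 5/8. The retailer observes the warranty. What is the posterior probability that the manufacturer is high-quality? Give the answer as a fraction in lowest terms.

8/23

P(the warranty) = (1/6)·1 + (5/6)·(3/8) = 23/48.
By Bayes' rule, P(high-quality | the warranty) = (1/6) / (23/48) = 8/23.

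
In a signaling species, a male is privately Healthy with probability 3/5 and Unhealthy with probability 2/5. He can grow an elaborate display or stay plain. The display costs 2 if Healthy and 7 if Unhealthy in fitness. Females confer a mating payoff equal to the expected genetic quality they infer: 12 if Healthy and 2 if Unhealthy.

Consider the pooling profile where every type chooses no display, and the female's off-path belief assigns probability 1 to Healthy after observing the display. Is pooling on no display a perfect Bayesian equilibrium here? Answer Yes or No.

No

On path, the female holds the prior and pays 3/5·12 + 2/5·2 = 8. Off path (the display), believing Healthy, it pays 12.
Healthy: no display nets 8; the display nets 12 − 2 = 10. Healthy would deviate.
Unhealthy: no display nets 8; the display nets 12 − 7 = 5. Unhealthy stays.
A type deviates, so pooling fails.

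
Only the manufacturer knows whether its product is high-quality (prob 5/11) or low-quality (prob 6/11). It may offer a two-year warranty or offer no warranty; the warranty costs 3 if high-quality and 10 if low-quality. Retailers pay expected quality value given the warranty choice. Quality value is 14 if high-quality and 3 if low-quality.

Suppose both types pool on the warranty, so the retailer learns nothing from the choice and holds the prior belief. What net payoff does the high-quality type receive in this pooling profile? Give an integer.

5

Pooled price = 5/11·14 + 6/11·3 = 8.
high-quality pays cost 3 for the warranty, so net payoff = 8 − 3 = 5.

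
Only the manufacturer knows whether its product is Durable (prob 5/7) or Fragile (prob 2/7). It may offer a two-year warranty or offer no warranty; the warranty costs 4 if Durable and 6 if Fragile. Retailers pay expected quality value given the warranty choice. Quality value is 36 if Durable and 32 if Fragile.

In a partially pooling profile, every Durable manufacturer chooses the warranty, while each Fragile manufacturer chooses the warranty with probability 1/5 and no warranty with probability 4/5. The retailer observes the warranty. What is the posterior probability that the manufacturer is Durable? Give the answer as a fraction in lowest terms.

25/27

P(the warranty) = (5/7)·1 + (2/7)·(1/5) = 27/35.
By Bayes' rule, P(Durable | the warranty) = (5/7) / (27/35) = 25/27.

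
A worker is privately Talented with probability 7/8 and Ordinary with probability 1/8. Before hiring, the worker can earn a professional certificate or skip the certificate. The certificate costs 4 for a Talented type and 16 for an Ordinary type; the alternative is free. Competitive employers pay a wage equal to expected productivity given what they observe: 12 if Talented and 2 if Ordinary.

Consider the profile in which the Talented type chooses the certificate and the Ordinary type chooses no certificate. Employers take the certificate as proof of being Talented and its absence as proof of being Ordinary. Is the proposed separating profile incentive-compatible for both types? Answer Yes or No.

Yes

Under these beliefs, the certificate earns wage 12 and no certificate earns wage 2.
Talented: the certificate nets 12 − 4 = 8; no certificate nets 2. Talented prefers the certificate.
Ordinary: the certificate nets 12 − 16 = -4; no certificate nets 2. Ordinary prefers no certificate.
Neither type deviates, so the separating profile is an equilibrium.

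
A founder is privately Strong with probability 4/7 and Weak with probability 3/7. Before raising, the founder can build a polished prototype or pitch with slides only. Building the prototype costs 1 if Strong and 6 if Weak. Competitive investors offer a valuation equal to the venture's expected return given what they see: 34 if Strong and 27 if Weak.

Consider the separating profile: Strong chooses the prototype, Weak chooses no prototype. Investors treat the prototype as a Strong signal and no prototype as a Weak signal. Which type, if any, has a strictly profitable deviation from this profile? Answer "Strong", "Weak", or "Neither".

The prototype pays 34; no prototype pays 27.
Strong: assigned the prototype, nets 34 − 1 = 33; deviating to no prototype nets 27.
Weak: assigned no prototype, nets 27; deviating to the prototype nets 34 − 6 = 28.
The Weak type gains 1 by deviating.

Weak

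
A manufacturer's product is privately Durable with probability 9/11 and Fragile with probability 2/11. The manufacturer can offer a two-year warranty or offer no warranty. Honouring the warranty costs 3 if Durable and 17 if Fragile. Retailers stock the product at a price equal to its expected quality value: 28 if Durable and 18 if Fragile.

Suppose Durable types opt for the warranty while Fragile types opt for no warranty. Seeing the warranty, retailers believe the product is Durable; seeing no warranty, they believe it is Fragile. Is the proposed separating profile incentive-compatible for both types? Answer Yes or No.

Under these beliefs, the warranty earns price 28 and no warranty earns price 18.
Durable: the warranty nets 28 − 3 = 25; no warranty nets 18. Durable prefers the warranty.
Fragile: the warranty nets 28 − 17 = 11; no warranty nets 18. Fragile prefers no warranty.
Neither type deviates, so the separating profile is an equilibrium.

Yes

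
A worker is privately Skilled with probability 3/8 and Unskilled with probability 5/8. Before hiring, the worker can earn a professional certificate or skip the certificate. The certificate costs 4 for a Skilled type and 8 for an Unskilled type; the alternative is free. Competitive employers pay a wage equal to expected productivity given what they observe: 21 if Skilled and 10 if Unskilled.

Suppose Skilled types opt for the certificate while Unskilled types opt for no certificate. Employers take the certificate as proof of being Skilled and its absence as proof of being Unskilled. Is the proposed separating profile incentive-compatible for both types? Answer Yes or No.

No

Under these beliefs, the certificate earns wage 21 and no certificate earns wage 10.
Skilled: the certificate nets 21 − 4 = 17; no certificate nets 10. Skilled prefers the certificate.
Unskilled: the certificate nets 21 − 8 = 13; no certificate nets 10. Unskilled would deviate to the certificate.
Unskilled has a profitable deviation, so the profile is not an equilibrium.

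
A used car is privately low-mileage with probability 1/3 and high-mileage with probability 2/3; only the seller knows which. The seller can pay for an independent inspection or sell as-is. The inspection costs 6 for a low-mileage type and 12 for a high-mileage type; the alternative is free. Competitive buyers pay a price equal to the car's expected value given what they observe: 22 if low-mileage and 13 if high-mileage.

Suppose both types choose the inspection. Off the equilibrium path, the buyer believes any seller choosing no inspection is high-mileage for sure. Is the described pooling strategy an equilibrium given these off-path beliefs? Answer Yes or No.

On path, the buyer holds the prior and pays 1/3·22 + 2/3·13 = 16. Off path (no inspection), believing high-mileage, it pays 13.
low-mileage: the inspection nets 16 − 6 = 10; no inspection nets 13. low-mileage would deviate.
high-mileage: the inspection nets 16 − 12 = 4; no inspection nets 13. high-mileage would deviate.
A type deviates, so pooling fails.

No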